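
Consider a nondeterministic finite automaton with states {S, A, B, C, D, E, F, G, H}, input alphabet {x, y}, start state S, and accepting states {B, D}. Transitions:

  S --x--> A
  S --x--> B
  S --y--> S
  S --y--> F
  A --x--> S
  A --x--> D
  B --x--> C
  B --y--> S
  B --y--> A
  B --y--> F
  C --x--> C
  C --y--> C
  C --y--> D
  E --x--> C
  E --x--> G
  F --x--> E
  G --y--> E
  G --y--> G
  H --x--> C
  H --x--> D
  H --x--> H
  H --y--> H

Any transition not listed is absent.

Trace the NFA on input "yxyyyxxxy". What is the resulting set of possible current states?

Start in {S}.
Read 'y': {S} → {S, F}.
Read 'x': {S, F} → {A, B, E}.
Read 'y': {A, B, E} → {S, A, F}.
Read 'y': {S, A, F} → {S, F}.
Read 'y': {S, F} → {S, F}.
Read 'x': {S, F} → {A, B, E}.
Read 'x': {A, B, E} → {S, C, D, G}.
Read 'x': {S, C, D, G} → {A, B, C}.
Read 'y': {A, B, C} → {S, A, C, D, F}.

{S, A, C, D, F}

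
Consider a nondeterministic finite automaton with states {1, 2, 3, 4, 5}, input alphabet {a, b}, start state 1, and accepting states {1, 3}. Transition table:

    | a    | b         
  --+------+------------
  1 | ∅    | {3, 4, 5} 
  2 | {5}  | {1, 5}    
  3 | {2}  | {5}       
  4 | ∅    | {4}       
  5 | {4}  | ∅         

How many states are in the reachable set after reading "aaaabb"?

Start in {1}.
Read 'a': {1} → ∅.
The set is empty and remains empty for the remaining 5 symbols.
That set has 0 states.

0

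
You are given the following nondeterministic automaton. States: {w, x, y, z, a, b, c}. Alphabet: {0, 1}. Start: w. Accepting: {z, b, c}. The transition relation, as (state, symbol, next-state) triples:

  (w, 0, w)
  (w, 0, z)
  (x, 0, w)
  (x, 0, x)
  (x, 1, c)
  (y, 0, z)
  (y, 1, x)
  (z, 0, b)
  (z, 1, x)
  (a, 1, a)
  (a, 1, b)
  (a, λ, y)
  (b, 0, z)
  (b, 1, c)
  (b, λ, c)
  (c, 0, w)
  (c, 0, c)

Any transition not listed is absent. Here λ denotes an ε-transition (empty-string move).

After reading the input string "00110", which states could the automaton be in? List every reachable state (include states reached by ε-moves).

Start in {w}.
Read '0': w→{w, z}; now {w, z}.
Read '0': w→{w, z}, z→{b}; union {w, z, b}; ε-closure = {w, z, b, c}.
Read '1': w→∅, z→{x}, b→{c}, c→∅; now {x, c}.
Read '1': x→{c}, c→∅; now {c}.
Read '0': c→{w, c}; now {w, c}.

{w, c}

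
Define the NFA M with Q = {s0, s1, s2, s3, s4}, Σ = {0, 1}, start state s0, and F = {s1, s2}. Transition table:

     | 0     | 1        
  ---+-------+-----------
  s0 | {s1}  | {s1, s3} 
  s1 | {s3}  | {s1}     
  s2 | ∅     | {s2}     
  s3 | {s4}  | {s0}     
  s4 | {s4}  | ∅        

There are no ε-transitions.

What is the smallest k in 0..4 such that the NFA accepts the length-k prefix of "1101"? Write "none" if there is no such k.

1

Start in {s0}.
Read '1': s0→{s1, s3}; now {s1, s3}.
None of the earlier sets intersect F, but {s1, s3} does.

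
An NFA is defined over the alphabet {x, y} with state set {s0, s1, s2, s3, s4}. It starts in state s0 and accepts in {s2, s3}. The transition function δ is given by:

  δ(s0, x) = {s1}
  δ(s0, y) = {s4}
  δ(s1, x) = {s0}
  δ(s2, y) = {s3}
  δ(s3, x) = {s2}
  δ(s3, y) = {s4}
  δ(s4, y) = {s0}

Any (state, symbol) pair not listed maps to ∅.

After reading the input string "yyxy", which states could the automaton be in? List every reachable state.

Start in {s0}.
Read 'y': {s0} → {s4}.
Read 'y': {s4} → {s0}.
Read 'x': {s0} → {s1}.
Read 'y': {s1} → ∅.

∅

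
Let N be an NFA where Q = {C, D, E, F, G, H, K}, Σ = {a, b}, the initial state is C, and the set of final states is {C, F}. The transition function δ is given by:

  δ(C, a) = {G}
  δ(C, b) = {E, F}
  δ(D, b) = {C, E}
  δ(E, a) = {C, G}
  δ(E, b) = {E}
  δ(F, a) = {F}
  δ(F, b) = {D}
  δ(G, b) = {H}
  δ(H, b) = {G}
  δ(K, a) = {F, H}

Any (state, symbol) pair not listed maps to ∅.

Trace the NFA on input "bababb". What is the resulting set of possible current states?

{C, D, E, G}

Start in {C}.
Read 'b': C→{E, F}; now {E, F}.
Read 'a': E→{C, G}, F→{F}; now {C, F, G}.
Read 'b': C→{E, F}, F→{D}, G→{H}; now {D, E, F, H}.
Read 'a': D→∅, E→{C, G}, F→{F}, H→∅; now {C, F, G}.
Read 'b': C→{E, F}, F→{D}, G→{H}; now {D, E, F, H}.
Read 'b': D→{C, E}, E→{E}, F→{D}, H→{G}; now {C, D, E, G}.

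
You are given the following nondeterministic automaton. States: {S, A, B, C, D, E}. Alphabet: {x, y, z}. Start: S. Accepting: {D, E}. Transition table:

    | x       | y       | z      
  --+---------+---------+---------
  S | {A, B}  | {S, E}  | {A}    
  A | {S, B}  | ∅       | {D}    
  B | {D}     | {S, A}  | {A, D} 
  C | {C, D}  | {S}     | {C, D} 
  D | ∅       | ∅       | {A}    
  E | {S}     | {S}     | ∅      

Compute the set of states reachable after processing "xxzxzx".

{S, B}

Start in {S}.
Read 'x': {S} → {A, B}.
Read 'x': {A, B} → {S, B, D}.
Read 'z': {S, B, D} → {A, D}.
Read 'x': {A, D} → {S, B}.
Read 'z': {S, B} → {A, D}.
Read 'x': {A, D} → {S, B}.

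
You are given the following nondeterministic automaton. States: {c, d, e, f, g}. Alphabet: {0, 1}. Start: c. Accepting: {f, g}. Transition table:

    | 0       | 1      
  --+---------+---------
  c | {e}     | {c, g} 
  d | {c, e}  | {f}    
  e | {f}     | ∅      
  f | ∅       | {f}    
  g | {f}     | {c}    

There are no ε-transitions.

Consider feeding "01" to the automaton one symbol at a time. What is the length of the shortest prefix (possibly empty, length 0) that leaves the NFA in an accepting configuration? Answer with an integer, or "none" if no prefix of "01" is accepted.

Start in {c}.
Read '0': {c} → {e}.
Read '1': {e} → ∅.
No reachable set along the way intersects F.

none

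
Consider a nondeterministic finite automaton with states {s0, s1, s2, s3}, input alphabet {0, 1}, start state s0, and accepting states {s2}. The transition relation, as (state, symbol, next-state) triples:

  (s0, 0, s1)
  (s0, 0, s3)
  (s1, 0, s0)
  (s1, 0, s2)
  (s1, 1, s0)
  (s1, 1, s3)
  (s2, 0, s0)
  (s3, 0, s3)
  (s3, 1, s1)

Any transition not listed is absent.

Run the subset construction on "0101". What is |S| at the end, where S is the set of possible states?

Start in {s0}.
Read '0': s0→{s1, s3}; now {s1, s3}.
Read '1': s1→{s0, s3}, s3→{s1}; now {s0, s1, s3}.
Read '0': s0→{s1, s3}, s1→{s0, s2}, s3→{s3}; now {s0, s1, s2, s3}.
Read '1': s0→∅, s1→{s0, s3}, s2→∅, s3→{s1}; now {s0, s1, s3}.
That set has 3 states.

3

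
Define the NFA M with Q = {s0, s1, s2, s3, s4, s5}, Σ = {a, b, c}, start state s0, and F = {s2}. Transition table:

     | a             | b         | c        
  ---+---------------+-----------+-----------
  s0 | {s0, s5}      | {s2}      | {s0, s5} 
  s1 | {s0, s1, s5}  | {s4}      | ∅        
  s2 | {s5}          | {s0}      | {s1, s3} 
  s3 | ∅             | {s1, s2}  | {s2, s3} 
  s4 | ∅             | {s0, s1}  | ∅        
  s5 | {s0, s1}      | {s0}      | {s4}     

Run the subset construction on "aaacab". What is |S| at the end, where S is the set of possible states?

Start in {s0}.
Read 'a': {s0} → {s0, s5}.
Read 'a': {s0, s5} → {s0, s1, s5}.
Read 'a': {s0, s1, s5} → {s0, s1, s5}.
Read 'c': {s0, s1, s5} → {s0, s4, s5}.
Read 'a': {s0, s4, s5} → {s0, s1, s5}.
Read 'b': {s0, s1, s5} → {s0, s2, s4}.
That set has 3 states.

3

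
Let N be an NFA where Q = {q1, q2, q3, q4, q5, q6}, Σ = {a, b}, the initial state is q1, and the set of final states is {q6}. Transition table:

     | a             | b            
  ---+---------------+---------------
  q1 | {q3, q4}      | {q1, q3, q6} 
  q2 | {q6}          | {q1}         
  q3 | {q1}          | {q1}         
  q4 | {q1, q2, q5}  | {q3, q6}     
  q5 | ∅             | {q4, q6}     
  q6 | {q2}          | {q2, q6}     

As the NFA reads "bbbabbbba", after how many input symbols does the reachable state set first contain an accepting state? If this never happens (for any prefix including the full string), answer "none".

1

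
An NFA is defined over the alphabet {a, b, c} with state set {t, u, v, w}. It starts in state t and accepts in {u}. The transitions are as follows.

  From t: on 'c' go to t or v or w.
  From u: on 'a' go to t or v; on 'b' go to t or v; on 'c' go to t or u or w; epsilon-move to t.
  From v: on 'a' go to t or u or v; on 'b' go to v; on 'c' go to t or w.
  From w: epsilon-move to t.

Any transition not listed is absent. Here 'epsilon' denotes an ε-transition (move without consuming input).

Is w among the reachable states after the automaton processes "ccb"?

Start in {t}.
Read 'c': t→{t, v, w}; now {t, v, w}.
Read 'c': t→{t, v, w}, v→{t, w}, w→∅; now {t, v, w}.
Read 'b': t→∅, v→{v}, w→∅; now {v}.
State w is not in {v}.

No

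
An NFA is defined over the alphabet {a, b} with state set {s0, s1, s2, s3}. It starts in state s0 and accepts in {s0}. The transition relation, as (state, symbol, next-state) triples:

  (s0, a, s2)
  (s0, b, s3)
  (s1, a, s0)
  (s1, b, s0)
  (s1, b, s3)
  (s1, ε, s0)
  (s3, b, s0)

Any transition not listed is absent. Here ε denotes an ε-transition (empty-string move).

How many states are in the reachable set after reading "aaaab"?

Start in {s0}.
Read 'a': s0→{s2}; now {s2}.
Read 'a': s2→∅; now ∅.
The set is empty and remains empty for the remaining 3 symbols.
That set has 0 states.

0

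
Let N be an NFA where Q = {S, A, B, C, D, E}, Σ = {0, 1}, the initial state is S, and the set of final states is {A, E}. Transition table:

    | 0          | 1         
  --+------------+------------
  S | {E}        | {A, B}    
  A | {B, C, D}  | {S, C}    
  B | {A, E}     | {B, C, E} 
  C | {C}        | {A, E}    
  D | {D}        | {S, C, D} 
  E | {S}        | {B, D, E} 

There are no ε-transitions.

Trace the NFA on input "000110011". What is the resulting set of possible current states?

{S, A, B, C, D, E}

Start in {S}.
Read '0': {S} → {E}.
Read '0': {E} → {S}.
Read '0': {S} → {E}.
Read '1': {E} → {B, D, E}.
Read '1': {B, D, E} → {S, B, C, D, E}.
Read '0': {S, B, C, D, E} → {S, A, C, D, E}.
Read '0': {S, A, C, D, E} → {S, B, C, D, E}.
Read '1': {S, B, C, D, E} → {S, A, B, C, D, E}.
Read '1': {S, A, B, C, D, E} → {S, A, B, C, D, E}.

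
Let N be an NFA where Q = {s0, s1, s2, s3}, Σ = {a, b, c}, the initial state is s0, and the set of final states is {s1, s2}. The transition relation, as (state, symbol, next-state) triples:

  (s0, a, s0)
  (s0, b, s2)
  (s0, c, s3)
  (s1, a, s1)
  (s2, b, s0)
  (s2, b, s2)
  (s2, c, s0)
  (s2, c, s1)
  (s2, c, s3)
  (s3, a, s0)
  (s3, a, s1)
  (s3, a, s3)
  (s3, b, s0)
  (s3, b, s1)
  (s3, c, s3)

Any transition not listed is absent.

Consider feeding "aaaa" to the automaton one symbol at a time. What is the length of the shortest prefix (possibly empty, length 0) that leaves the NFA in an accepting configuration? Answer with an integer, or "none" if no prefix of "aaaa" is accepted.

Start in {s0}.
Read 'a': s0→{s0}; now {s0}.
Read 'a': s0→{s0}; now {s0}.
Read 'a': s0→{s0}; now {s0}.
Read 'a': s0→{s0}; now {s0}.
No reachable set along the way intersects F.

none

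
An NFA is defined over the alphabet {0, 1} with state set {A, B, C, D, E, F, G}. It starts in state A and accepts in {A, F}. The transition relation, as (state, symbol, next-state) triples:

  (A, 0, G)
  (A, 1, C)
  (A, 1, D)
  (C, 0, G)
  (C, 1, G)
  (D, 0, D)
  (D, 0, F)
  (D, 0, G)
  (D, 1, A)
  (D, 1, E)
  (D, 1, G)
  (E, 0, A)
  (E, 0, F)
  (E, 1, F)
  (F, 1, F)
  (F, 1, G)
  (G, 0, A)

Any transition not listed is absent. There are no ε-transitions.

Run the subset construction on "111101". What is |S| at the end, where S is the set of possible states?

Start in {A}.
Read '1': A→{C, D}; now {C, D}.
Read '1': C→{G}, D→{A, E, G}; now {A, E, G}.
Read '1': A→{C, D}, E→{F}, G→∅; now {C, D, F}.
Read '1': C→{G}, D→{A, E, G}, F→{F, G}; now {A, E, F, G}.
Read '0': A→{G}, E→{A, F}, F→∅, G→{A}; now {A, F, G}.
Read '1': A→{C, D}, F→{F, G}, G→∅; now {C, D, F, G}.
That set has 4 states.

4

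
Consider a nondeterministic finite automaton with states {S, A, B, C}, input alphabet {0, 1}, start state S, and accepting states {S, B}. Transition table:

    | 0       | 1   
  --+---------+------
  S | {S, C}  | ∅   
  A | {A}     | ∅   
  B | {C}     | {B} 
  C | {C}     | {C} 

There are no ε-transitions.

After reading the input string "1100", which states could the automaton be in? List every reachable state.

Start in {S}.
Read '1': {S} → ∅.
The set is empty and remains empty for the remaining 3 symbols.

∅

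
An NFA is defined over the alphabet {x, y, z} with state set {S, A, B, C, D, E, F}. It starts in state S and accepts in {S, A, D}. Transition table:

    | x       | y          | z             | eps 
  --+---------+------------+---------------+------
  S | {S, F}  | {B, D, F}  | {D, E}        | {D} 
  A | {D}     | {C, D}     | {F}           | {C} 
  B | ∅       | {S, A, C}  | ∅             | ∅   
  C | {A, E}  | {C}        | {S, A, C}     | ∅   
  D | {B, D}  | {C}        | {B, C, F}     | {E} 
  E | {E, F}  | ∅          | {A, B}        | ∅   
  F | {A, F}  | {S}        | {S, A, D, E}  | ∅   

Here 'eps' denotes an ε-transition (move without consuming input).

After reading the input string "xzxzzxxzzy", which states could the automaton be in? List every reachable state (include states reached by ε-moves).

Start: ε-closure({S}) = {S, D, E}.
Read 'x': {S, D, E} → {S, B, D, E, F}.
Read 'z': {S, B, D, E, F} → {S, A, B, C, D, E, F}.
Read 'x': {S, A, B, C, D, E, F} → {S, A, B, C, D, E, F}.
Read 'z': {S, A, B, C, D, E, F} → {S, A, B, C, D, E, F}.
Read 'z': {S, A, B, C, D, E, F} → {S, A, B, C, D, E, F}.
Read 'x': {S, A, B, C, D, E, F} → {S, A, B, C, D, E, F}.
Read 'x': {S, A, B, C, D, E, F} → {S, A, B, C, D, E, F}.
Read 'z': {S, A, B, C, D, E, F} → {S, A, B, C, D, E, F}.
Read 'z': {S, A, B, C, D, E, F} → {S, A, B, C, D, E, F}.
Read 'y': {S, A, B, C, D, E, F} → {S, A, B, C, D, E, F}.

{S, A, B, C, D, E, F}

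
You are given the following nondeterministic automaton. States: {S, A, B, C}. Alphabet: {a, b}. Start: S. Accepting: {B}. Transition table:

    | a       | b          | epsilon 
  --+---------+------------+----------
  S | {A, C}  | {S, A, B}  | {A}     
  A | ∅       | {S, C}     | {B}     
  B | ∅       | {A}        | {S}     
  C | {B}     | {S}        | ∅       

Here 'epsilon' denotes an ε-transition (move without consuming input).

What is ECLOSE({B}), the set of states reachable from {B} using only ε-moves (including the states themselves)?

{S, A, B}

Begin with {B}.
ε-move B → S; add S.
ε-move S → A; add A.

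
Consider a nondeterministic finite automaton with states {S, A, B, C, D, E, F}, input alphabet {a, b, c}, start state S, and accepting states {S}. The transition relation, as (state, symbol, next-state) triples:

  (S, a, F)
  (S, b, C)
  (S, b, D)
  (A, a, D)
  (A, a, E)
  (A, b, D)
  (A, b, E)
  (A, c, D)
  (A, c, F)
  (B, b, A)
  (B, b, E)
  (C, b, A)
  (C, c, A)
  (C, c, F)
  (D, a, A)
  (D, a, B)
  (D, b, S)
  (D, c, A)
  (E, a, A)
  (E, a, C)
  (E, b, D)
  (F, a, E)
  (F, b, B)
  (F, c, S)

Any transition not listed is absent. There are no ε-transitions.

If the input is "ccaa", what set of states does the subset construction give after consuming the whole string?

∅

Start in {S}.
Read 'c': {S} → ∅.
The set is empty and remains empty for the remaining 3 symbols.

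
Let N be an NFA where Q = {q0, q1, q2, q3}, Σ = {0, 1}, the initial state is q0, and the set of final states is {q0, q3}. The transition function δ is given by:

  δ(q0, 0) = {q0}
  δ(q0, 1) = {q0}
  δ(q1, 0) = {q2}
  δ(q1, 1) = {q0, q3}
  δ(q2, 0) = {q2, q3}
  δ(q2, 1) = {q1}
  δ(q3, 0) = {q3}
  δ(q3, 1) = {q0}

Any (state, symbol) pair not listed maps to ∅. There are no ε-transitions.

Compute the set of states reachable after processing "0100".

Start in {q0}.
Read '0': {q0} → {q0}.
Read '1': {q0} → {q0}.
Read '0': {q0} → {q0}.
Read '0': {q0} → {q0}.

{q0}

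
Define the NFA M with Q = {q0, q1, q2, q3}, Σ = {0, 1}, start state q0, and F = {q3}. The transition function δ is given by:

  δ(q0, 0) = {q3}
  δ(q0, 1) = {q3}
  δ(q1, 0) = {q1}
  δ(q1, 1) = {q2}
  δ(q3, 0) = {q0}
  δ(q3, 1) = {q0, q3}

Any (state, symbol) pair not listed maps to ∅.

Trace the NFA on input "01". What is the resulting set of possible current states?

Start in {q0}.
Read '0': q0→{q3}; now {q3}.
Read '1': q3→{q0, q3}; now {q0, q3}.

{q0, q3}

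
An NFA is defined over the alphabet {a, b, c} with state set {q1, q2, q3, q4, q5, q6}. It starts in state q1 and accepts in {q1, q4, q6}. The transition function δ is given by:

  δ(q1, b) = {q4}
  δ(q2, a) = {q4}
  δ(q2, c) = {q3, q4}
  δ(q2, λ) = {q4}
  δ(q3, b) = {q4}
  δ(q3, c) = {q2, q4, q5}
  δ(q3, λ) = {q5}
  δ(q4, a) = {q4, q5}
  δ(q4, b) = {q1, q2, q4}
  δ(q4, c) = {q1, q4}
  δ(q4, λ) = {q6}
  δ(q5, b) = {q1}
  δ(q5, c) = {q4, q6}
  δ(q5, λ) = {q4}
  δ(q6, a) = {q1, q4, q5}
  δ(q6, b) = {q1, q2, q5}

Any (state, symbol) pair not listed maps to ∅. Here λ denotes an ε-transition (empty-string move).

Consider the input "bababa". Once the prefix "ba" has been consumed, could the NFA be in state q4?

Start in {q1}.
Read 'b': {q1} → {q4, q6}.
Read 'a': {q4, q6} → {q1, q4, q5, q6}.
State q4 is in {q1, q4, q5, q6}.

Yes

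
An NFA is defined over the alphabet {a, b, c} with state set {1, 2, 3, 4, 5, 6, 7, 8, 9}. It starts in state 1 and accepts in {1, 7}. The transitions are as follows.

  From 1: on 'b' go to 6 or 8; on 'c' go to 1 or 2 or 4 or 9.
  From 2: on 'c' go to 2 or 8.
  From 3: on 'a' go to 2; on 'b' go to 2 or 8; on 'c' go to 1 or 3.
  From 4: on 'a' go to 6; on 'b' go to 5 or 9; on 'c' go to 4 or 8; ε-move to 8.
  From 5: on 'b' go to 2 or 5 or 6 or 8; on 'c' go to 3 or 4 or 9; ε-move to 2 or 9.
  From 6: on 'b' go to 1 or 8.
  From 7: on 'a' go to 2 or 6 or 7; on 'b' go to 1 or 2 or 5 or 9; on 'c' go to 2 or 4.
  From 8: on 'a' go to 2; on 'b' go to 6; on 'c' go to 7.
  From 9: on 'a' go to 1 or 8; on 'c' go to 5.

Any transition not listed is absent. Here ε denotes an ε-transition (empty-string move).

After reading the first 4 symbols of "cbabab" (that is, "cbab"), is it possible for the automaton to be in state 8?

Yes

Start in {1}.
Read 'c': {1} → {1, 2, 4, 8, 9}.
Read 'b': {1, 2, 4, 8, 9} → {2, 5, 6, 8, 9}.
Read 'a': {2, 5, 6, 8, 9} → {1, 2, 8}.
Read 'b': {1, 2, 8} → {6, 8}.
State 8 is in {6, 8}.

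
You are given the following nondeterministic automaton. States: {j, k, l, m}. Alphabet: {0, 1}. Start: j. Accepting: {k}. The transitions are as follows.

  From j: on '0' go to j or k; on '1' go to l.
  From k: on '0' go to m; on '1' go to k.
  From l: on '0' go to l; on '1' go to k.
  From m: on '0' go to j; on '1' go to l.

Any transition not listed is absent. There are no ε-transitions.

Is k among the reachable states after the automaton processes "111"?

Yes

Start in {j}.
Read '1': j→{l}; now {l}.
Read '1': l→{k}; now {k}.
Read '1': k→{k}; now {k}.
State k is in {k}.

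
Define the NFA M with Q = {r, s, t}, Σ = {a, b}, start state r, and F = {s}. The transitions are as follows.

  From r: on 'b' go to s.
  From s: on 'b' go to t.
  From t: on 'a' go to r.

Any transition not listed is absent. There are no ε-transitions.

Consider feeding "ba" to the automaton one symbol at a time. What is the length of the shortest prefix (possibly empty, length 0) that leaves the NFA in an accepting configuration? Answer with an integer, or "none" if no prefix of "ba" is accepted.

1

Start in {r}.
Read 'b': {r} → {s}.
None of the earlier sets intersect F, but {s} does.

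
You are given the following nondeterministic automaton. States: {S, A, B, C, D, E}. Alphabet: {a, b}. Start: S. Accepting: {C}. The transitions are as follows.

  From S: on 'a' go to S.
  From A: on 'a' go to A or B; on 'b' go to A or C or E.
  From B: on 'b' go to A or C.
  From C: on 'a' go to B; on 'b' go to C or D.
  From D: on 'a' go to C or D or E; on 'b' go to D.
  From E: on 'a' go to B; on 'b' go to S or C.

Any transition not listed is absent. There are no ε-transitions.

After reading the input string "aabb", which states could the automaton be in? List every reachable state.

Start in {S}.
Read 'a': {S} → {S}.
Read 'a': {S} → {S}.
Read 'b': {S} → ∅.
The set is empty and remains empty for the remaining 1 symbol.

∅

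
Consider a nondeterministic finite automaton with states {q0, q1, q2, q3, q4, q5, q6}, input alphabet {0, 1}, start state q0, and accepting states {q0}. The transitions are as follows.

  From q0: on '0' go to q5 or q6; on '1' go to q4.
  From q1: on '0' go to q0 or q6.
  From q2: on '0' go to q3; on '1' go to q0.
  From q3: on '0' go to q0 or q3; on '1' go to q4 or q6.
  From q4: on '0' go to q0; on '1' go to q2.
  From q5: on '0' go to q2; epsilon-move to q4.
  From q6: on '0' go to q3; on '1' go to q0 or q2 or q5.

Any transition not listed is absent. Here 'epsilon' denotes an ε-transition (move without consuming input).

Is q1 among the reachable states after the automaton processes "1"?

No

Start in {q0}.
Read '1': q0→{q4}; now {q4}.
State q1 is not in {q4}.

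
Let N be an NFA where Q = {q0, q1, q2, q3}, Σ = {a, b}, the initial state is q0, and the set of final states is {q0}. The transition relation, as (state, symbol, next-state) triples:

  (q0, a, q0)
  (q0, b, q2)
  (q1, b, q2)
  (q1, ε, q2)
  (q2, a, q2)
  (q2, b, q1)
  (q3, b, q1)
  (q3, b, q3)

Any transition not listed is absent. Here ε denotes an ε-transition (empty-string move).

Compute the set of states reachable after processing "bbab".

{q1, q2}

Start in {q0}.
Read 'b': q0→{q2}; now {q2}.
Read 'b': q2→{q1}; union {q1}; ε-closure = {q1, q2}.
Read 'a': q1→∅, q2→{q2}; now {q2}.
Read 'b': q2→{q1}; union {q1}; ε-closure = {q1, q2}.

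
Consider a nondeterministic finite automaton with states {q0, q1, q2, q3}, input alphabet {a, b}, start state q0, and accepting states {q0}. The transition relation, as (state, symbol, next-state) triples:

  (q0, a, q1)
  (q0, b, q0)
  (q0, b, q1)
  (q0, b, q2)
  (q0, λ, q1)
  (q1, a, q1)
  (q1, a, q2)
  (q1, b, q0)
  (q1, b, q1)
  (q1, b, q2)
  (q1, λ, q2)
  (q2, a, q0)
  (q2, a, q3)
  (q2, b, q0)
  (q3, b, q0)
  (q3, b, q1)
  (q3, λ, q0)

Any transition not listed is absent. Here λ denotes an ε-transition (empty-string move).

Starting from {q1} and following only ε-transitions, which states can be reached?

Begin with {q1}.
ε-move q1 → q2; add q2.

{q1, q2}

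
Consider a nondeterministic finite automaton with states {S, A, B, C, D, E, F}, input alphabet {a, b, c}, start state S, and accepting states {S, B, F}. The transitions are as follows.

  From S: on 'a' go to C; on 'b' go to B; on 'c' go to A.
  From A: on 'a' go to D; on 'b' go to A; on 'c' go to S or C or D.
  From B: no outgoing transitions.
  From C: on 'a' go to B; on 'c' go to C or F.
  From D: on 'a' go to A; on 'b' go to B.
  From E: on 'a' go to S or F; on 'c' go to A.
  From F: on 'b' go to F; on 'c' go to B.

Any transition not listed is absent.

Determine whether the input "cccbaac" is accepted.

Yes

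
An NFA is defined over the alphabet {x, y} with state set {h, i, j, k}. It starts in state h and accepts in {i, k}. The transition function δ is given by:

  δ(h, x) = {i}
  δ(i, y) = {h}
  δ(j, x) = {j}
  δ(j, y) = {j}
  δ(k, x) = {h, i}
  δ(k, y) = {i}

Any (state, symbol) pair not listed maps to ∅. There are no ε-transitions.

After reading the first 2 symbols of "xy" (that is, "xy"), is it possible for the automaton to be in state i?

Start in {h}.
Read 'x': h→{i}; now {i}.
Read 'y': i→{h}; now {h}.
State i is not in {h}.

No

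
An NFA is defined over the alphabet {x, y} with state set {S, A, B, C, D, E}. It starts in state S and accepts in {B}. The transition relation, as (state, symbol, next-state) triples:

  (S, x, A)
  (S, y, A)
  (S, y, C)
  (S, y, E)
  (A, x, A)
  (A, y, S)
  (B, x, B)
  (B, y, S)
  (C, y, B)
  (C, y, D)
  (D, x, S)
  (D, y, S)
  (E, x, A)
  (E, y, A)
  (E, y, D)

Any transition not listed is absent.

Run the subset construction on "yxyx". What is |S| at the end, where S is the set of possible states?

Start in {S}.
Read 'y': {S} → {A, C, E}.
Read 'x': {A, C, E} → {A}.
Read 'y': {A} → {S}.
Read 'x': {S} → {A}.
That set has 1 state.

1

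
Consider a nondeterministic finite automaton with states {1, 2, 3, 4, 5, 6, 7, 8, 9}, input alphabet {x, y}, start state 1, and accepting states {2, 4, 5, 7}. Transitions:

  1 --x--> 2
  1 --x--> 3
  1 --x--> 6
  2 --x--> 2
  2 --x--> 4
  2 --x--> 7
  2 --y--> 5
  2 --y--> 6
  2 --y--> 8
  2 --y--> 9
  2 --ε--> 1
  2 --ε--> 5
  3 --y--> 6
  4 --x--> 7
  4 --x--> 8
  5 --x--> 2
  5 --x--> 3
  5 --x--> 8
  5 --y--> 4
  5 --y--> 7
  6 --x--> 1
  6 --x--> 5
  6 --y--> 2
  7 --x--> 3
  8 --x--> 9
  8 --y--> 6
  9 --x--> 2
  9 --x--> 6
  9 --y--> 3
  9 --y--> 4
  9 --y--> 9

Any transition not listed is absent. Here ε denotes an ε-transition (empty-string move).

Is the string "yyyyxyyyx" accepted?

No

Start in {1}.
Read 'y': {1} → ∅.
The set is empty and remains empty for the remaining 8 symbols.
The final set ∅ contains no accepting state.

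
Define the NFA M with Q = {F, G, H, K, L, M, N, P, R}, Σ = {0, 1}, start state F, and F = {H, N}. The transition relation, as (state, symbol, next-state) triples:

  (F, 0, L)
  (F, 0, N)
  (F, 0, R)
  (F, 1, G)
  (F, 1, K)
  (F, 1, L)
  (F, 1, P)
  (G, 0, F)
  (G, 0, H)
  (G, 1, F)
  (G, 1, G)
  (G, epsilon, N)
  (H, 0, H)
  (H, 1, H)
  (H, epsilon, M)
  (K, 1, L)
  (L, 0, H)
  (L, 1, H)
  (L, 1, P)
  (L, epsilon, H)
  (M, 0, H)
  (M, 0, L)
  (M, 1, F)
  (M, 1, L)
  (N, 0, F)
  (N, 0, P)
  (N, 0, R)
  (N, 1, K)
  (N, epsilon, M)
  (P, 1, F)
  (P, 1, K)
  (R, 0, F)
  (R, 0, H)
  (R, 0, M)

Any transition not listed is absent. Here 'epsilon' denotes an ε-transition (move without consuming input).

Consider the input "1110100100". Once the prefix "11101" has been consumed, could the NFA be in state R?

Start in {F}.
Read '1': {F} → {G, H, K, L, M, N, P}.
Read '1': {G, H, K, L, M, N, P} → {F, G, H, K, L, M, N, P}.
Read '1': {F, G, H, K, L, M, N, P} → {F, G, H, K, L, M, N, P}.
Read '0': {F, G, H, K, L, M, N, P} → {F, H, L, M, N, P, R}.
Read '1': {F, H, L, M, N, P, R} → {F, G, H, K, L, M, N, P}.
State R is not in {F, G, H, K, L, M, N, P}.

No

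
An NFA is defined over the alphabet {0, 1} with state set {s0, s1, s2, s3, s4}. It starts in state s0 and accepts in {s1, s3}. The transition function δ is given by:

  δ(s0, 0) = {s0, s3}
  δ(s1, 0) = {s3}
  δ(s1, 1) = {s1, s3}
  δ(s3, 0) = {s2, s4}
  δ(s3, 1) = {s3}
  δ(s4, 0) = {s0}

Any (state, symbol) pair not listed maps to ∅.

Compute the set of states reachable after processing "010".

Start in {s0}.
Read '0': {s0} → {s0, s3}.
Read '1': {s0, s3} → {s3}.
Read '0': {s3} → {s2, s4}.

{s2, s4}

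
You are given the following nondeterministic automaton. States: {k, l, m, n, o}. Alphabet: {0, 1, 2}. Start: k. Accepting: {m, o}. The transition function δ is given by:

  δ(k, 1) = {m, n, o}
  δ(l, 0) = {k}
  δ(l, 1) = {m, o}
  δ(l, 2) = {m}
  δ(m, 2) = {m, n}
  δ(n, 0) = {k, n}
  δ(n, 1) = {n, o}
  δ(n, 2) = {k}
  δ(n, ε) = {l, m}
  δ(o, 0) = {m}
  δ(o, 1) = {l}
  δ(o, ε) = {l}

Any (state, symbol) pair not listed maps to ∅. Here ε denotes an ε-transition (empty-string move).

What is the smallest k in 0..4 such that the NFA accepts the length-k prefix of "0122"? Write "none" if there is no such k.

Start in {k}.
Read '0': {k} → ∅.
The set is empty and remains empty for the remaining 3 symbols.
No reachable set along the way intersects F.

none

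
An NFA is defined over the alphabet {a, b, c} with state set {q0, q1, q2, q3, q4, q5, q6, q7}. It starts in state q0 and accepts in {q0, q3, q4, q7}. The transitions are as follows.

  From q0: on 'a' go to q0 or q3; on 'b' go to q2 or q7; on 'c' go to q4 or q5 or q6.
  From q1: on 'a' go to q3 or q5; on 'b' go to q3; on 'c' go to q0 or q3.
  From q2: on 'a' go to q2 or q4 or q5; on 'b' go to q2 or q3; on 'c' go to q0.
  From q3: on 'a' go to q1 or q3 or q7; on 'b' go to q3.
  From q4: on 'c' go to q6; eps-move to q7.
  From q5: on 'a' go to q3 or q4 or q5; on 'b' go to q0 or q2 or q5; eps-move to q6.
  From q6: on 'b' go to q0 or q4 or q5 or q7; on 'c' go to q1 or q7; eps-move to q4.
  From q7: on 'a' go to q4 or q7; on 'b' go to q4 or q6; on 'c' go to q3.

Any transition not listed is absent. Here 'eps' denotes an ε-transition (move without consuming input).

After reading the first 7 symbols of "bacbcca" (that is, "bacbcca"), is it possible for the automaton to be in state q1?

Yes

Start in {q0}.
Read 'b': q0→{q2, q7}; now {q2, q7}.
Read 'a': q2→{q2, q4, q5}, q7→{q4, q7}; union {q2, q4, q5, q7}; ε-closure = {q2, q4, q5, q6, q7}.
Read 'c': q2→{q0}, q4→{q6}, q5→∅, q6→{q1, q7}, q7→{q3}; union {q0, q1, q3, q6, q7}; ε-closure = {q0, q1, q3, q4, q6, q7}.
Read 'b': q0→{q2, q7}, q1→{q3}, q3→{q3}, q4→∅, q6→{q0, q4, q5, q7}, q7→{q4, q6}; now {q0, q2, q3, q4, q5, q6, q7}.
Read 'c': q0→{q4, q5, q6}, q2→{q0}, q3→∅, q4→{q6}, q5→∅, q6→{q1, q7}, q7→{q3}; now {q0, q1, q3, q4, q5, q6, q7}.
Read 'c': q0→{q4, q5, q6}, q1→{q0, q3}, q3→∅, q4→{q6}, q5→∅, q6→{q1, q7}, q7→{q3}; now {q0, q1, q3, q4, q5, q6, q7}.
Read 'a': q0→{q0, q3}, q1→{q3, q5}, q3→{q1, q3, q7}, q4→∅, q5→{q3, q4, q5}, q6→∅, q7→{q4, q7}; union {q0, q1, q3, q4, q5, q7}; ε-closure = {q0, q1, q3, q4, q5, q6, q7}.
State q1 is in {q0, q1, q3, q4, q5, q6, q7}.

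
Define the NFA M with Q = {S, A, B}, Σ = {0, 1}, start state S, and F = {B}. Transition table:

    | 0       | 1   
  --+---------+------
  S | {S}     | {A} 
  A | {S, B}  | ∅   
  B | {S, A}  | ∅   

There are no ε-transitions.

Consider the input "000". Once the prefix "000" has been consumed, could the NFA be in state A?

Start in {S}.
Read '0': S→{S}; now {S}.
Read '0': S→{S}; now {S}.
Read '0': S→{S}; now {S}.
State A is not in {S}.

No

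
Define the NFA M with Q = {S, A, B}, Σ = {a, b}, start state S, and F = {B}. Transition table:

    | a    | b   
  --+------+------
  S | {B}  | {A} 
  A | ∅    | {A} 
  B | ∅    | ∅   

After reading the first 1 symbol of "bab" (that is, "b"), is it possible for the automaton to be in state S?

No

Start in {S}.
Read 'b': {S} → {A}.
State S is not in {A}.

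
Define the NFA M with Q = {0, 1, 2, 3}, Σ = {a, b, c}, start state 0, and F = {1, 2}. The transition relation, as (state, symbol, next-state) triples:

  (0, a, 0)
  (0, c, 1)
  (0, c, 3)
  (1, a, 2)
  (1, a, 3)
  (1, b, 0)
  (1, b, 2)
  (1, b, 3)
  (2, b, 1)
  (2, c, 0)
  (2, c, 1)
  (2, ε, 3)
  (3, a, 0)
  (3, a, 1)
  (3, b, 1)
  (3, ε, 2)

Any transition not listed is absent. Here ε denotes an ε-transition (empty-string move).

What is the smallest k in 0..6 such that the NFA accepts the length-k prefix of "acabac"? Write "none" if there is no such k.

2

Start in {0}.
Read 'a': 0→{0}; now {0}.
Read 'c': 0→{1, 3}; union {1, 3}; ε-closure = {1, 2, 3}.
None of the earlier sets intersect F, but {1, 2, 3} does.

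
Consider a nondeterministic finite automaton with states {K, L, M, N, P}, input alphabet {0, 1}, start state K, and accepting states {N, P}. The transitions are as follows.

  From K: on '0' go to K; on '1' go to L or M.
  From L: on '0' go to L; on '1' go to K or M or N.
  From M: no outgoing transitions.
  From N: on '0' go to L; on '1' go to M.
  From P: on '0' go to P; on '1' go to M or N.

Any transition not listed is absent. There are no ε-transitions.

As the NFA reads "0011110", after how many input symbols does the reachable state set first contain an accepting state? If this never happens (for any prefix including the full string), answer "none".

4

Start in {K}.
Read '0': K→{K}; now {K}.
Read '0': K→{K}; now {K}.
Read '1': K→{L, M}; now {L, M}.
Read '1': L→{K, M, N}, M→∅; now {K, M, N}.
None of the earlier sets intersect F, but {K, M, N} does.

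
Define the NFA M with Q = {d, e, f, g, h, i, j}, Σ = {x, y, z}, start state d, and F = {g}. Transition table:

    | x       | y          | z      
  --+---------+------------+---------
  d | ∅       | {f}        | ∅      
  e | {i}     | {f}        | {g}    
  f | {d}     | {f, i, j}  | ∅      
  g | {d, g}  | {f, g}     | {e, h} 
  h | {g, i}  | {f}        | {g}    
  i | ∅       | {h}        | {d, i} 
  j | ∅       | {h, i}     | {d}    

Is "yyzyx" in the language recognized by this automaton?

Yes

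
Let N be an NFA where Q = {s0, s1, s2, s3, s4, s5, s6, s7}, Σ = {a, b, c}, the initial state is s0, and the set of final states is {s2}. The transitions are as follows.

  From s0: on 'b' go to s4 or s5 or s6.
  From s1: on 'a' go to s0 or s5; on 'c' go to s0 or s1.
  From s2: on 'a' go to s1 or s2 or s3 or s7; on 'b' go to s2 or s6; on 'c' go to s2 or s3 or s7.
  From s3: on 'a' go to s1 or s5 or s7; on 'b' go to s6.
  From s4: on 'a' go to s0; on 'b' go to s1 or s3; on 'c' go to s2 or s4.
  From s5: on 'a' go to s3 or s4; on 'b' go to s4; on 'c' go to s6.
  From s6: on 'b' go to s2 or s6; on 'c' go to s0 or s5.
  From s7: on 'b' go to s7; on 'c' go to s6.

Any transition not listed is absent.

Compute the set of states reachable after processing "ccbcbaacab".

∅

Start in {s0}.
Read 'c': {s0} → ∅.
The set is empty and remains empty for the remaining 9 symbols.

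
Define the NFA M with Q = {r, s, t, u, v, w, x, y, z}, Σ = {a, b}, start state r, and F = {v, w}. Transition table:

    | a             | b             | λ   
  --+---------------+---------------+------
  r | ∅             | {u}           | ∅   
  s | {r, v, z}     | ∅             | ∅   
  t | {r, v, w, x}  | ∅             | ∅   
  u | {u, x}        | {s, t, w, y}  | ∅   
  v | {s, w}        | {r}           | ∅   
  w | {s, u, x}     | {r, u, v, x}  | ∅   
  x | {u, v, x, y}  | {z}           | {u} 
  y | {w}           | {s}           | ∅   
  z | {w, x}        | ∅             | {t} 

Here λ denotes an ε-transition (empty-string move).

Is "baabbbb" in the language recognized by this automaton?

Start in {r}.
Read 'b': {r} → {u}.
Read 'a': {u} → {u, x}.
Read 'a': {u, x} → {u, v, x, y}.
Read 'b': {u, v, x, y} → {r, s, t, w, y, z}.
Read 'b': {r, s, t, w, y, z} → {r, s, u, v, x}.
Read 'b': {r, s, u, v, x} → {r, s, t, u, w, y, z}.
Read 'b': {r, s, t, u, w, y, z} → {r, s, t, u, v, w, x, y}.
The final set {r, s, t, u, v, w, x, y} contains the accepting states v, w.

Yes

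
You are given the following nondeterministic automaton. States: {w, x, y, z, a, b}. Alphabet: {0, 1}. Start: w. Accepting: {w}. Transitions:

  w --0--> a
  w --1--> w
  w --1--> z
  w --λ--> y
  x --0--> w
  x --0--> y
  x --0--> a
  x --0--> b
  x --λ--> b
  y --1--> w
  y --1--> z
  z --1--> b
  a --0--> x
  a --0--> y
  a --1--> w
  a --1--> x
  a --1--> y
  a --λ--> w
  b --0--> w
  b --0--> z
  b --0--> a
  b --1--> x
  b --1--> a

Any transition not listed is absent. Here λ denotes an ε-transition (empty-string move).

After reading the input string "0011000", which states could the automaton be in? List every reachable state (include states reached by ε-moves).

Start: ε-closure({w}) = {w, y}.
Read '0': {w, y} → {w, y, a}.
Read '0': {w, y, a} → {w, x, y, a, b}.
Read '1': {w, x, y, a, b} → {w, x, y, z, a, b}.
Read '1': {w, x, y, z, a, b} → {w, x, y, z, a, b}.
Read '0': {w, x, y, z, a, b} → {w, x, y, z, a, b}.
Read '0': {w, x, y, z, a, b} → {w, x, y, z, a, b}.
Read '0': {w, x, y, z, a, b} → {w, x, y, z, a, b}.

{w, x, y, z, a, b}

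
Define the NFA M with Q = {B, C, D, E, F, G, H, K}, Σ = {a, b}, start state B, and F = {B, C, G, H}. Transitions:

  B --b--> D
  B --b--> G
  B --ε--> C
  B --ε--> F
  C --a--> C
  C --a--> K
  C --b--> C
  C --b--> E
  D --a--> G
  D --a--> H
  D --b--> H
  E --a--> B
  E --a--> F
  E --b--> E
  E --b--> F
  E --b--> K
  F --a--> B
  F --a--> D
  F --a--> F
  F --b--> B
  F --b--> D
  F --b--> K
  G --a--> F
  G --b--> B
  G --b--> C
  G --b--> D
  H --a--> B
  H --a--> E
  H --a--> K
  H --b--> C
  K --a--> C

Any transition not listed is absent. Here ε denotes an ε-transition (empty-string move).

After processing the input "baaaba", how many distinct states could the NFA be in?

Start: ε-closure({B}) = {B, C, F}.
Read 'b': B→{D, G}, C→{C, E}, F→{B, D, K}; union {B, C, D, E, G, K}; ε-closure = {B, C, D, E, F, G, K}.
Read 'a': B→∅, C→{C, K}, D→{G, H}, E→{B, F}, F→{B, D, F}, G→{F}, K→{C}; now {B, C, D, F, G, H, K}.
Read 'a': B→∅, C→{C, K}, D→{G, H}, F→{B, D, F}, G→{F}, H→{B, E, K}, K→{C}; now {B, C, D, E, F, G, H, K}.
Read 'a': B→∅, C→{C, K}, D→{G, H}, E→{B, F}, F→{B, D, F}, G→{F}, H→{B, E, K}, K→{C}; now {B, C, D, E, F, G, H, K}.
Read 'b': B→{D, G}, C→{C, E}, D→{H}, E→{E, F, K}, F→{B, D, K}, G→{B, C, D}, H→{C}, K→∅; now {B, C, D, E, F, G, H, K}.
Read 'a': B→∅, C→{C, K}, D→{G, H}, E→{B, F}, F→{B, D, F}, G→{F}, H→{B, E, K}, K→{C}; now {B, C, D, E, F, G, H, K}.
That set has 8 states.

8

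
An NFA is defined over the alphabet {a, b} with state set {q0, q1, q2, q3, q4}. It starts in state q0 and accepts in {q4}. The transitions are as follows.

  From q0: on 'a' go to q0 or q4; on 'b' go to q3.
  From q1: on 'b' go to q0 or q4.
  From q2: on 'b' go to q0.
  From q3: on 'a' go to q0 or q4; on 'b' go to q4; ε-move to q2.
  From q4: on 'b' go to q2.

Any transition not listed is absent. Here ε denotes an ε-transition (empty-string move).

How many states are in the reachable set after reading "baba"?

2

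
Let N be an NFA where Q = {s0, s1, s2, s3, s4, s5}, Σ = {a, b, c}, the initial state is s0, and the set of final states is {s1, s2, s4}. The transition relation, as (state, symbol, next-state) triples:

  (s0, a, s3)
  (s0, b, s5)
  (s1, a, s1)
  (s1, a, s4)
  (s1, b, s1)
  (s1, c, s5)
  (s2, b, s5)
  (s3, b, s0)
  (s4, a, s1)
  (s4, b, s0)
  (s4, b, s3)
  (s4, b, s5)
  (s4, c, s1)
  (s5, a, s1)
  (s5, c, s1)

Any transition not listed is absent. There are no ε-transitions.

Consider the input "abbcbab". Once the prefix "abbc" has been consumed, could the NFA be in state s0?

No

Start in {s0}.
Read 'a': s0→{s3}; now {s3}.
Read 'b': s3→{s0}; now {s0}.
Read 'b': s0→{s5}; now {s5}.
Read 'c': s5→{s1}; now {s1}.
State s0 is not in {s1}.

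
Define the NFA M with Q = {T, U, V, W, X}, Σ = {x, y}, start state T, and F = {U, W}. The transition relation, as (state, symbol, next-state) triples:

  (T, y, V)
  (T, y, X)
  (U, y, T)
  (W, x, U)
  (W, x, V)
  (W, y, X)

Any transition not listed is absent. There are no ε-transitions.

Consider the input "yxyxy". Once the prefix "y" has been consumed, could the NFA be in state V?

Yes

Start in {T}.
Read 'y': {T} → {V, X}.
State V is in {V, X}.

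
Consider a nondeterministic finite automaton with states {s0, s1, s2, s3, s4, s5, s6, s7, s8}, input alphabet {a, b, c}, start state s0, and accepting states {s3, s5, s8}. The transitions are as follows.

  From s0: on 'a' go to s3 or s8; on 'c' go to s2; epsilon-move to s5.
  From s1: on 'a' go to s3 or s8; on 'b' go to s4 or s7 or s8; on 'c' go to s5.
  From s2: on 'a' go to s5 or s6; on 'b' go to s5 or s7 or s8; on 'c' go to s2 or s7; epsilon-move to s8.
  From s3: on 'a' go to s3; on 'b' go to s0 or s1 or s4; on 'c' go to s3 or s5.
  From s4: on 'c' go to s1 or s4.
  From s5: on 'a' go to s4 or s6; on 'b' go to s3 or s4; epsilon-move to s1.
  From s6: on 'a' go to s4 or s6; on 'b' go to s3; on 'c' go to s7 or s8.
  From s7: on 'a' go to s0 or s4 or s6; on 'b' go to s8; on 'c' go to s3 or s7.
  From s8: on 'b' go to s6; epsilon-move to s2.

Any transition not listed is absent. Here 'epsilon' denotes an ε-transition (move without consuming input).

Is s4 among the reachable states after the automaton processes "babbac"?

Start: ε-closure({s0}) = {s0, s1, s5}.
Read 'b': s0→∅, s1→{s4, s7, s8}, s5→{s3, s4}; union {s3, s4, s7, s8}; ε-closure = {s2, s3, s4, s7, s8}.
Read 'a': s2→{s5, s6}, s3→{s3}, s4→∅, s7→{s0, s4, s6}, s8→∅; union {s0, s3, s4, s5, s6}; ε-closure = {s0, s1, s3, s4, s5, s6}.
Read 'b': s0→∅, s1→{s4, s7, s8}, s3→{s0, s1, s4}, s4→∅, s5→{s3, s4}, s6→{s3}; union {s0, s1, s3, s4, s7, s8}; ε-closure = {s0, s1, s2, s3, s4, s5, s7, s8}.
Read 'b': s0→∅, s1→{s4, s7, s8}, s2→{s5, s7, s8}, s3→{s0, s1, s4}, s4→∅, s5→{s3, s4}, s7→{s8}, s8→{s6}; union {s0, s1, s3, s4, s5, s6, s7, s8}; ε-closure = {s0, s1, s2, s3, s4, s5, s6, s7, s8}.
Read 'a': s0→{s3, s8}, s1→{s3, s8}, s2→{s5, s6}, s3→{s3}, s4→∅, s5→{s4, s6}, s6→{s4, s6}, s7→{s0, s4, s6}, s8→∅; union {s0, s3, s4, s5, s6, s8}; ε-closure = {s0, s1, s2, s3, s4, s5, s6, s8}.
Read 'c': s0→{s2}, s1→{s5}, s2→{s2, s7}, s3→{s3, s5}, s4→{s1, s4}, s5→∅, s6→{s7, s8}, s8→∅; now {s1, s2, s3, s4, s5, s7, s8}.
State s4 is in {s1, s2, s3, s4, s5, s7, s8}.

Yes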